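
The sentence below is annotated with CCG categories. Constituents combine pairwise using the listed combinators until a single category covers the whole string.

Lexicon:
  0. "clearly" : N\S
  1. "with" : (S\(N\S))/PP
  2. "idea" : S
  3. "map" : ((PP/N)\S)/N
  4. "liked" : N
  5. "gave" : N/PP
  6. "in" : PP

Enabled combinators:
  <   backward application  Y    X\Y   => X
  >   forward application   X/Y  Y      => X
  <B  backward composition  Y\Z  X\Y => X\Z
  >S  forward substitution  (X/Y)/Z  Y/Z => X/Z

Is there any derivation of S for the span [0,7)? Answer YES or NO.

YES

[0,7] S   <
  [0,1] "clearly" : N\S
  [1,7] S\(N\S)   >
    [1,2] "with" : (S\(N\S))/PP
    [2,7] PP   >
      [2,5] PP/N   <
        [2,3] "idea" : S
        [3,5] (PP/N)\S   >
          [3,4] "map" : ((PP/N)\S)/N
          [4,5] "liked" : N
      [5,7] N   >
        [5,6] "gave" : N/PP
        [6,7] "in" : PP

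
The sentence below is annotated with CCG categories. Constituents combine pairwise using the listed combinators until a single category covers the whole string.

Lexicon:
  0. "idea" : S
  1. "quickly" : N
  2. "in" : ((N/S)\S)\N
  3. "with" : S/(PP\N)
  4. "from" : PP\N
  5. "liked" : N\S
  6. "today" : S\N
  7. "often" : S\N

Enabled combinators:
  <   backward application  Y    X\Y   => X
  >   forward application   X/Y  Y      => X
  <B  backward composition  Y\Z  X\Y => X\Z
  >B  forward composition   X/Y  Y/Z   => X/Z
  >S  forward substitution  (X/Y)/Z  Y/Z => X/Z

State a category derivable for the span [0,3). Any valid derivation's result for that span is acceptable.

[0,8] S   <
  [0,7] N   >
    [0,3] N/S   <
      [0,1] "idea" : S
      [1,3] (N/S)\S   <
        [1,2] "quickly" : N
        [2,3] "in" : ((N/S)\S)\N
    [3,7] S   <
      [3,6] N   <
        [3,5] S   >
          [3,4] "with" : S/(PP\N)
          [4,5] "from" : PP\N
        [5,6] "liked" : N\S
      [6,7] "today" : S\N
  [7,8] "often" : S\N

N/S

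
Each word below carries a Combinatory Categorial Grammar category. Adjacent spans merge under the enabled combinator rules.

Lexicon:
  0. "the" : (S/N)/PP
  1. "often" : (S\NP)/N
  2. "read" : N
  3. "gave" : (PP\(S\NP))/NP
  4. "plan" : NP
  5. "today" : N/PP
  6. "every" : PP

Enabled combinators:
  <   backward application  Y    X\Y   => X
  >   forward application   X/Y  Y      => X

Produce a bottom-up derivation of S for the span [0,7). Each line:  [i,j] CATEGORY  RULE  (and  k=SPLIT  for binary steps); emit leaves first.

[0,1] (S/N)/PP  lex  "the"
[1,2] (S\NP)/N  lex  "often"
[2,3] N  lex  "read"
[1,3] S\NP  >  k=2
[3,4] (PP\(S\NP))/NP  lex  "gave"
[4,5] NP  lex  "plan"
[3,5] PP\(S\NP)  >  k=4
[1,5] PP  <  k=3
[0,5] S/N  >  k=1
[5,6] N/PP  lex  "today"
[6,7] PP  lex  "every"
[5,7] N  >  k=6
[0,7] S  >  k=5

[0,7] S   >
  [0,5] S/N   >
    [0,1] "the" : (S/N)/PP
    [1,5] PP   <
      [1,3] S\NP   >
        [1,2] "often" : (S\NP)/N
        [2,3] "read" : N
      [3,5] PP\(S\NP)   >
        [3,4] "gave" : (PP\(S\NP))/NP
        [4,5] "plan" : NP
  [5,7] N   >
    [5,6] "today" : N/PP
    [6,7] "every" : PP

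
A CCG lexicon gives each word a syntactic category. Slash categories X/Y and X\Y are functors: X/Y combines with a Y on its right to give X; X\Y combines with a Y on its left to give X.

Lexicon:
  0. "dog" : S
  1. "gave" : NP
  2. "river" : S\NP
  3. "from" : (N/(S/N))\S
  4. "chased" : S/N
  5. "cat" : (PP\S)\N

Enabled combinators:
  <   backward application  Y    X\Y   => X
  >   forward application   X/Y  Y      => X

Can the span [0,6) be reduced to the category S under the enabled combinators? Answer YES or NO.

S NP S\NP (N/(S/N))\S S/N (PP\S)\N
CKY chart[0,6] = {PP}; S ∉ chart

NO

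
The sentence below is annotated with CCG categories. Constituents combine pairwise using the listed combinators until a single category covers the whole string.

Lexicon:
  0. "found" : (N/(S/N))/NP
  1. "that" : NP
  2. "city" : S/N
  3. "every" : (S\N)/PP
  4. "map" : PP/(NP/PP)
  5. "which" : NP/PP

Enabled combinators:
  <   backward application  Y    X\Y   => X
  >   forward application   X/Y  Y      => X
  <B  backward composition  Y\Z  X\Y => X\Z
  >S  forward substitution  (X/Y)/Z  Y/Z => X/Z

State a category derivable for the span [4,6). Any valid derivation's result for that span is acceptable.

PP

[0,6] S   <
  [0,3] N   >
    [0,2] N/(S/N)   >
      [0,1] "found" : (N/(S/N))/NP
      [1,2] "that" : NP
    [2,3] "city" : S/N
  [3,6] S\N   >
    [3,4] "every" : (S\N)/PP
    [4,6] PP   >
      [4,5] "map" : PP/(NP/PP)
      [5,6] "which" : NP/PP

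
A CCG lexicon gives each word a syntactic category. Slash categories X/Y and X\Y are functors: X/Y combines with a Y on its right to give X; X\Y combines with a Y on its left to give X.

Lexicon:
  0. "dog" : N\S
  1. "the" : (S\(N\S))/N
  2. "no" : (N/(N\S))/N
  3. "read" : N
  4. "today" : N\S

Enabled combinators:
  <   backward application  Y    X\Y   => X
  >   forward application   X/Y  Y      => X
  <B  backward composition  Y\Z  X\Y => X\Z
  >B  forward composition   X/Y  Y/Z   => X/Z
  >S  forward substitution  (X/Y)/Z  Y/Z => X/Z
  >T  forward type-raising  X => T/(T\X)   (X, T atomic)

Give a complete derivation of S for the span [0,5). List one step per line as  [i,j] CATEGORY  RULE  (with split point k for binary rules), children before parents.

[0,1] N\S  lex  "dog"
[1,2] (S\(N\S))/N  lex  "the"
[2,3] (N/(N\S))/N  lex  "no"
[3,4] N  lex  "read"
[2,4] N/(N\S)  >  k=3
[4,5] N\S  lex  "today"
[2,5] N  >  k=4
[1,5] S\(N\S)  >  k=2
[0,5] S  <  k=1

[0,5] S   <
  [0,1] "dog" : N\S
  [1,5] S\(N\S)   >
    [1,2] "the" : (S\(N\S))/N
    [2,5] N   >
      [2,4] N/(N\S)   >
        [2,3] "no" : (N/(N\S))/N
        [3,4] "read" : N
      [4,5] "today" : N\S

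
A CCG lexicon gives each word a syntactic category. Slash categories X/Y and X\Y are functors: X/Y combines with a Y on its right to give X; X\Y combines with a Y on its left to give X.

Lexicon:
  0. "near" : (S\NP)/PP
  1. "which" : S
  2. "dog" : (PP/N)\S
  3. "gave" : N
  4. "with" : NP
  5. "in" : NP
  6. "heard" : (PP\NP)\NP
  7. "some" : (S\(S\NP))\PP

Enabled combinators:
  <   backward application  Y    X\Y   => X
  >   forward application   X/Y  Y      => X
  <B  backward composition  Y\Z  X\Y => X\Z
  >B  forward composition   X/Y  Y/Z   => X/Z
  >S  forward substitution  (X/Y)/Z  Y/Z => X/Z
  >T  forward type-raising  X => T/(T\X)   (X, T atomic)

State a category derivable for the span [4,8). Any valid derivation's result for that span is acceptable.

[0,8] S   <
  [0,4] S\NP   >
    [0,1] "near" : (S\NP)/PP
    [1,4] PP   >
      [1,3] PP/N   <
        [1,2] "which" : S
        [2,3] "dog" : (PP/N)\S
      [3,4] "gave" : N
  [4,8] S\(S\NP)   <
    [4,7] PP   <
      [4,5] "with" : NP
      [5,7] PP\NP   <
        [5,6] "in" : NP
        [6,7] "heard" : (PP\NP)\NP
    [7,8] "some" : (S\(S\NP))\PP

S\(S\NP)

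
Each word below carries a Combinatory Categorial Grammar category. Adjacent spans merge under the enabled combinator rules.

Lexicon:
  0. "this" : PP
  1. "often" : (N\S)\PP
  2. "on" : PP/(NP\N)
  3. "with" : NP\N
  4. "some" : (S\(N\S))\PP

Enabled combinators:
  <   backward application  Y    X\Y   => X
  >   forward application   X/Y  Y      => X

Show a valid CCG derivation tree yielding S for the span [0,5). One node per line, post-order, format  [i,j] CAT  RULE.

[0,5] S   <
  [0,2] N\S   <
    [0,1] "this" : PP
    [1,2] "often" : (N\S)\PP
  [2,5] S\(N\S)   <
    [2,4] PP   >
      [2,3] "on" : PP/(NP\N)
      [3,4] "with" : NP\N
    [4,5] "some" : (S\(N\S))\PP

[0,1] PP  lex  "this"
[1,2] (N\S)\PP  lex  "often"
[0,2] N\S  <  k=1
[2,3] PP/(NP\N)  lex  "on"
[3,4] NP\N  lex  "with"
[2,4] PP  >  k=3
[4,5] (S\(N\S))\PP  lex  "some"
[2,5] S\(N\S)  <  k=4
[0,5] S  <  k=2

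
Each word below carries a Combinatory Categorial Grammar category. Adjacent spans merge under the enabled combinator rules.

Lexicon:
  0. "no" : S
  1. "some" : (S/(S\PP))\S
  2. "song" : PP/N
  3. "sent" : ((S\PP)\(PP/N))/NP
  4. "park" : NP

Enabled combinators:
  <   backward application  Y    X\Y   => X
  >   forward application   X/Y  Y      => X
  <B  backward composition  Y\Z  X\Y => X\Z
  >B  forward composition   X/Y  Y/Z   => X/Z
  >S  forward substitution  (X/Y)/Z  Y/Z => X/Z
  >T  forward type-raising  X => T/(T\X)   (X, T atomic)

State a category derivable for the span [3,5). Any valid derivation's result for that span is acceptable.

(S\PP)\(PP/N)

[0,5] S   >
  [0,2] S/(S\PP)   <
    [0,1] "no" : S
    [1,2] "some" : (S/(S\PP))\S
  [2,5] S\PP   <
    [2,3] "song" : PP/N
    [3,5] (S\PP)\(PP/N)   >
      [3,4] "sent" : ((S\PP)\(PP/N))/NP
      [4,5] "park" : NP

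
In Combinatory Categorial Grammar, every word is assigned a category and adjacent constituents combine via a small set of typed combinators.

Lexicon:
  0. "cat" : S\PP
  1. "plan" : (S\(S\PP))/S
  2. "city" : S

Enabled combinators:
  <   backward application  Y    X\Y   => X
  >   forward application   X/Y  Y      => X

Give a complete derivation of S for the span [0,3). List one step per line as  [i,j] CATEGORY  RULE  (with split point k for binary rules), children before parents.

[0,3] S   <
  [0,1] "cat" : S\PP
  [1,3] S\(S\PP)   >
    [1,2] "plan" : (S\(S\PP))/S
    [2,3] "city" : S

[0,1] S\PP  lex  "cat"
[1,2] (S\(S\PP))/S  lex  "plan"
[2,3] S  lex  "city"
[1,3] S\(S\PP)  >  k=2
[0,3] S  <  k=1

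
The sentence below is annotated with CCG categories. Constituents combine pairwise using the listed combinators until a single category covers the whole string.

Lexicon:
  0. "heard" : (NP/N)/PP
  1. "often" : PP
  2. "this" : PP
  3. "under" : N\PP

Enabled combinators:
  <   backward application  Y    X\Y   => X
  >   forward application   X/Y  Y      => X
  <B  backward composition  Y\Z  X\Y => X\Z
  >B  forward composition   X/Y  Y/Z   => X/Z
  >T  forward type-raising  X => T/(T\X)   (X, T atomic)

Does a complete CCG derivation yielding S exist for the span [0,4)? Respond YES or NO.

(NP/N)/PP PP PP N\PP
CKY chart[0,4] = {N/(N\NP), NP, NP/(NP\NP), NP/(N\N), PP/(PP\NP), S/(S\NP)}; S ∉ chart

NO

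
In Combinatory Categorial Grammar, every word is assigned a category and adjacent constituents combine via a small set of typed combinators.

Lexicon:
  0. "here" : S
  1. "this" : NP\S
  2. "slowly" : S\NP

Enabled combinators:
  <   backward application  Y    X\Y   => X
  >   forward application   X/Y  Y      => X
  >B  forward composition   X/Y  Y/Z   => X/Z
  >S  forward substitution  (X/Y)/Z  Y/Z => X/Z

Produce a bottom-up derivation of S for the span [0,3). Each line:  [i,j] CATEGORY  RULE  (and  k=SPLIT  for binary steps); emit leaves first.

[0,1] S  lex  "here"
[1,2] NP\S  lex  "this"
[0,2] NP  <  k=1
[2,3] S\NP  lex  "slowly"
[0,3] S  <  k=2

[0,3] S   <
  [0,2] NP   <
    [0,1] "here" : S
    [1,2] "this" : NP\S
  [2,3] "slowly" : S\NP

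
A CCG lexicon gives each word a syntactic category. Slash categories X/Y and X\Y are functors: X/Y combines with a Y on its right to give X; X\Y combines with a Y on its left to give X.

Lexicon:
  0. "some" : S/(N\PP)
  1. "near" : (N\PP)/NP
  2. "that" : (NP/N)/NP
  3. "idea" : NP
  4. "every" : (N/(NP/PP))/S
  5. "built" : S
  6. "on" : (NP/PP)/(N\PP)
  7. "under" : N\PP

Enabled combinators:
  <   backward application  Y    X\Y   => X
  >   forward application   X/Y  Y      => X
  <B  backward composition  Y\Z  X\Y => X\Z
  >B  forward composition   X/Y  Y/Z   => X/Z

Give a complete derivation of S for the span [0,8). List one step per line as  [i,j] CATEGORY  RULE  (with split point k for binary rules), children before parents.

[0,8] S   >
  [0,2] S/NP   >B
    [0,1] "some" : S/(N\PP)
    [1,2] "near" : (N\PP)/NP
  [2,8] NP   >
    [2,4] NP/N   >
      [2,3] "that" : (NP/N)/NP
      [3,4] "idea" : NP
    [4,8] N   >
      [4,6] N/(NP/PP)   >
        [4,5] "every" : (N/(NP/PP))/S
        [5,6] "built" : S
      [6,8] NP/PP   >
        [6,7] "on" : (NP/PP)/(N\PP)
        [7,8] "under" : N\PP

[0,1] S/(N\PP)  lex  "some"
[1,2] (N\PP)/NP  lex  "near"
[0,2] S/NP  >B  k=1
[2,3] (NP/N)/NP  lex  "that"
[3,4] NP  lex  "idea"
[2,4] NP/N  >  k=3
[4,5] (N/(NP/PP))/S  lex  "every"
[5,6] S  lex  "built"
[4,6] N/(NP/PP)  >  k=5
[6,7] (NP/PP)/(N\PP)  lex  "on"
[7,8] N\PP  lex  "under"
[6,8] NP/PP  >  k=7
[4,8] N  >  k=6
[2,8] NP  >  k=4
[0,8] S  >  k=2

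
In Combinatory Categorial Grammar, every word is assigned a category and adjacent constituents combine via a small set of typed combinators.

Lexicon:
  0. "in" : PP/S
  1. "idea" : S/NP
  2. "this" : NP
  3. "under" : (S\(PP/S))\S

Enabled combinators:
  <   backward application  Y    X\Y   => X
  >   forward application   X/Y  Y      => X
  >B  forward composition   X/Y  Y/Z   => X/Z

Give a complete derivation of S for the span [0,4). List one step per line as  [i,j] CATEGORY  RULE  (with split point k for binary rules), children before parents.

[0,4] S   <
  [0,1] "in" : PP/S
  [1,4] S\(PP/S)   <
    [1,3] S   >
      [1,2] "idea" : S/NP
      [2,3] "this" : NP
    [3,4] "under" : (S\(PP/S))\S

[0,1] PP/S  lex  "in"
[1,2] S/NP  lex  "idea"
[2,3] NP  lex  "this"
[1,3] S  >  k=2
[3,4] (S\(PP/S))\S  lex  "under"
[1,4] S\(PP/S)  <  k=3
[0,4] S  <  k=1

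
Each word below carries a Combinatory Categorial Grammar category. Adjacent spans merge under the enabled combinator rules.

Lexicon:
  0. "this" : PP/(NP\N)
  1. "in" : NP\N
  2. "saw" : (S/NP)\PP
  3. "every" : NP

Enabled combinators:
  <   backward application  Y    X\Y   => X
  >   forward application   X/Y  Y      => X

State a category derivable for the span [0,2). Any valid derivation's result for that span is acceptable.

[0,4] S   >
  [0,3] S/NP   <
    [0,2] PP   >
      [0,1] "this" : PP/(NP\N)
      [1,2] "in" : NP\N
    [2,3] "saw" : (S/NP)\PP
  [3,4] "every" : NP

PP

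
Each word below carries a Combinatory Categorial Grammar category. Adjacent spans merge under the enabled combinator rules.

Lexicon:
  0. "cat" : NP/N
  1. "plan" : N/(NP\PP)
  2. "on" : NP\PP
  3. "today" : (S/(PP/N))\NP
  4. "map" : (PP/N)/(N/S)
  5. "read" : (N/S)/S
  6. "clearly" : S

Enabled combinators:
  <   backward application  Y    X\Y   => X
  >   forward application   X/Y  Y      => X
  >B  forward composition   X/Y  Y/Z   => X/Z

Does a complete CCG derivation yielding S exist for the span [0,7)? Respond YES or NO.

[0,7] S   >
  [0,4] S/(PP/N)   <
    [0,3] NP   >
      [0,1] "cat" : NP/N
      [1,3] N   >
        [1,2] "plan" : N/(NP\PP)
        [2,3] "on" : NP\PP
    [3,4] "today" : (S/(PP/N))\NP
  [4,7] PP/N   >
    [4,5] "map" : (PP/N)/(N/S)
    [5,7] N/S   >
      [5,6] "read" : (N/S)/S
      [6,7] "clearly" : S

YES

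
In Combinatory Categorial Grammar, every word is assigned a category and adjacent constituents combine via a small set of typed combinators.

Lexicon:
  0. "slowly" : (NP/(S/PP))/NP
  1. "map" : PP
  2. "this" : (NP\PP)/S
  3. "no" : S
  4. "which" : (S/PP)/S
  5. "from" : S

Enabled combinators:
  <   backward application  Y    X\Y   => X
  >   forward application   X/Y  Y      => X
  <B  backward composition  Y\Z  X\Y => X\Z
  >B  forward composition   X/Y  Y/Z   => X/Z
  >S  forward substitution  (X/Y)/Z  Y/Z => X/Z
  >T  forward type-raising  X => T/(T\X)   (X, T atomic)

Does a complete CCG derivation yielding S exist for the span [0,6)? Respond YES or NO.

NO

(NP/(S/PP))/NP PP (NP\PP)/S S (S/PP)/S S
CKY chart[0,6] = {N/(N\NP), NP, NP/(NP\NP), NP/(S\S), PP/(PP\NP), S/(S\NP)}; S ∉ chart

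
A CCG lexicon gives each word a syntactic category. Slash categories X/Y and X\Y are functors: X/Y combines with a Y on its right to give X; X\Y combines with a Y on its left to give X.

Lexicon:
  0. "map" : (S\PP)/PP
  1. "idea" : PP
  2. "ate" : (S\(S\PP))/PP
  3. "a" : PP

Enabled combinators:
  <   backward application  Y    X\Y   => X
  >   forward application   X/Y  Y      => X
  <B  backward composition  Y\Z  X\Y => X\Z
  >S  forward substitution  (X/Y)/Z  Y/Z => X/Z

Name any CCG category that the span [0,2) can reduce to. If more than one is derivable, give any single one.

[0,4] S   <
  [0,2] S\PP   >
    [0,1] "map" : (S\PP)/PP
    [1,2] "idea" : PP
  [2,4] S\(S\PP)   >
    [2,3] "ate" : (S\(S\PP))/PP
    [3,4] "a" : PP

S\PP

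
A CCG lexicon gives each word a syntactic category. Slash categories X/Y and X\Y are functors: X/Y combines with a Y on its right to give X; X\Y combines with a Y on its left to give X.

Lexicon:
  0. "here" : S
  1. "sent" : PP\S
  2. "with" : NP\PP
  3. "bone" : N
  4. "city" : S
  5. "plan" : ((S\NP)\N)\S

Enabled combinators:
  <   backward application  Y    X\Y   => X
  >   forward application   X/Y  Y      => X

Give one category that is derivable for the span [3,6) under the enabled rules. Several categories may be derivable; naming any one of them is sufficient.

[0,6] S   <
  [0,3] NP   <
    [0,2] PP   <
      [0,1] "here" : S
      [1,2] "sent" : PP\S
    [2,3] "with" : NP\PP
  [3,6] S\NP   <
    [3,4] "bone" : N
    [4,6] (S\NP)\N   <
      [4,5] "city" : S
      [5,6] "plan" : ((S\NP)\N)\S

S\NP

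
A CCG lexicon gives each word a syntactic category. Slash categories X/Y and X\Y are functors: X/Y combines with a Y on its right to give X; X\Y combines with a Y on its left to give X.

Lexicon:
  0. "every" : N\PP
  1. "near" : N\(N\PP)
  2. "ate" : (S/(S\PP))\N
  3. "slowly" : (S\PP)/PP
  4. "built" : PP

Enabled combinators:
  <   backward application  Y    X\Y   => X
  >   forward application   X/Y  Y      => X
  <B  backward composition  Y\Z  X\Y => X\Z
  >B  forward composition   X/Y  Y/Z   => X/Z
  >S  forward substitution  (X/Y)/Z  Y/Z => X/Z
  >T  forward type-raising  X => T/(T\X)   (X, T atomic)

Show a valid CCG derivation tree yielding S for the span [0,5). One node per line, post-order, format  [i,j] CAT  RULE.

[0,5] S   >
  [0,3] S/(S\PP)   <
    [0,2] N   <
      [0,1] "every" : N\PP
      [1,2] "near" : N\(N\PP)
    [2,3] "ate" : (S/(S\PP))\N
  [3,5] S\PP   >
    [3,4] "slowly" : (S\PP)/PP
    [4,5] "built" : PP

[0,1] N\PP  lex  "every"
[1,2] N\(N\PP)  lex  "near"
[0,2] N  <  k=1
[2,3] (S/(S\PP))\N  lex  "ate"
[0,3] S/(S\PP)  <  k=2
[3,4] (S\PP)/PP  lex  "slowly"
[4,5] PP  lex  "built"
[3,5] S\PP  >  k=4
[0,5] S  >  k=3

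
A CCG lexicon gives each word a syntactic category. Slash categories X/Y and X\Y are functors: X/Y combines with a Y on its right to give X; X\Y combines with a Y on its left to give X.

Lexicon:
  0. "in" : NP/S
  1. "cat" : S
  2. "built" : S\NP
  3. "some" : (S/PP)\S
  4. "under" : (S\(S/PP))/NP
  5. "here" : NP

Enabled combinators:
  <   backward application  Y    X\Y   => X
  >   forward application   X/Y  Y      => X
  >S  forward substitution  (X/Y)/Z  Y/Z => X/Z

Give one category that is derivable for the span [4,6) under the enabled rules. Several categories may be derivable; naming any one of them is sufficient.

S\(S/PP)

[0,6] S   <
  [0,4] S/PP   <
    [0,3] S   <
      [0,2] NP   >
        [0,1] "in" : NP/S
        [1,2] "cat" : S
      [2,3] "built" : S\NP
    [3,4] "some" : (S/PP)\S
  [4,6] S\(S/PP)   >
    [4,5] "under" : (S\(S/PP))/NP
    [5,6] "here" : NP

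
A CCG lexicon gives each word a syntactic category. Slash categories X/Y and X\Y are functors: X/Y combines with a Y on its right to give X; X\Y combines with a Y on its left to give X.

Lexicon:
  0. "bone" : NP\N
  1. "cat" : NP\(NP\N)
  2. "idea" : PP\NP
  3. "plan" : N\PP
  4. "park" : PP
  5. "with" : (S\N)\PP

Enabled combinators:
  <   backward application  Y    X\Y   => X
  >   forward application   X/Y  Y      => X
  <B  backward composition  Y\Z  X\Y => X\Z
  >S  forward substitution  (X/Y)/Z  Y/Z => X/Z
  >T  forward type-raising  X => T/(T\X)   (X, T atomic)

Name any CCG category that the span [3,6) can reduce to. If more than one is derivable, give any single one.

[0,6] S   <
  [0,3] PP   <
    [0,2] NP   <
      [0,1] "bone" : NP\N
      [1,2] "cat" : NP\(NP\N)
    [2,3] "idea" : PP\NP
  [3,6] S\PP   <B
    [3,4] "plan" : N\PP
    [4,6] S\N   <
      [4,5] "park" : PP
      [5,6] "with" : (S\N)\PP

S\PP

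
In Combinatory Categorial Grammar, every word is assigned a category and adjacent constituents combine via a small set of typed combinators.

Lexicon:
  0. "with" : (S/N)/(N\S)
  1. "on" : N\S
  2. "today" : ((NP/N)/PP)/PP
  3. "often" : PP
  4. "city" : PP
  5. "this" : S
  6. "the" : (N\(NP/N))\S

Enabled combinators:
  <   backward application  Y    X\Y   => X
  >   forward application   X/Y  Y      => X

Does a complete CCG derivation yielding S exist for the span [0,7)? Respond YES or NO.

[0,7] S   >
  [0,2] S/N   >
    [0,1] "with" : (S/N)/(N\S)
    [1,2] "on" : N\S
  [2,7] N   <
    [2,5] NP/N   >
      [2,4] (NP/N)/PP   >
        [2,3] "today" : ((NP/N)/PP)/PP
        [3,4] "often" : PP
      [4,5] "city" : PP
    [5,7] N\(NP/N)   <
      [5,6] "this" : S
      [6,7] "the" : (N\(NP/N))\S

YES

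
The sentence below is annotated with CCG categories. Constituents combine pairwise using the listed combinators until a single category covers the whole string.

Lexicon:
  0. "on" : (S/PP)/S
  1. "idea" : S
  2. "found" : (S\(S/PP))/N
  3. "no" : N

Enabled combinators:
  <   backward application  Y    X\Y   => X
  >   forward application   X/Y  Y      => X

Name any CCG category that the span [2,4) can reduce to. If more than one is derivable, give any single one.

S\(S/PP)

[0,4] S   <
  [0,2] S/PP   >
    [0,1] "on" : (S/PP)/S
    [1,2] "idea" : S
  [2,4] S\(S/PP)   >
    [2,3] "found" : (S\(S/PP))/N
    [3,4] "no" : N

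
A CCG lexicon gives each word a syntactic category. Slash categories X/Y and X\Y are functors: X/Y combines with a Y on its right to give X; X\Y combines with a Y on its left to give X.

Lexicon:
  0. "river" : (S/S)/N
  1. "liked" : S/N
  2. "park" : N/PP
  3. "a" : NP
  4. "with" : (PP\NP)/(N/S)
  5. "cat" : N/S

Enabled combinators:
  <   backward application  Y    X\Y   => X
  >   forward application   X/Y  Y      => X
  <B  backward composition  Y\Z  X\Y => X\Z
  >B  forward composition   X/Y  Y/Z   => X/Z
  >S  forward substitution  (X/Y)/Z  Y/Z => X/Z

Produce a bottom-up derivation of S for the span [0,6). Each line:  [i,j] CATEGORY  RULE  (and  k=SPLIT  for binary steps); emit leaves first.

[0,1] (S/S)/N  lex  "river"
[1,2] S/N  lex  "liked"
[0,2] S/N  >S  k=1
[2,3] N/PP  lex  "park"
[3,4] NP  lex  "a"
[4,5] (PP\NP)/(N/S)  lex  "with"
[5,6] N/S  lex  "cat"
[4,6] PP\NP  >  k=5
[3,6] PP  <  k=4
[2,6] N  >  k=3
[0,6] S  >  k=2

[0,6] S   >
  [0,2] S/N   >S
    [0,1] "river" : (S/S)/N
    [1,2] "liked" : S/N
  [2,6] N   >
    [2,3] "park" : N/PP
    [3,6] PP   <
      [3,4] "a" : NP
      [4,6] PP\NP   >
        [4,5] "with" : (PP\NP)/(N/S)
        [5,6] "cat" : N/S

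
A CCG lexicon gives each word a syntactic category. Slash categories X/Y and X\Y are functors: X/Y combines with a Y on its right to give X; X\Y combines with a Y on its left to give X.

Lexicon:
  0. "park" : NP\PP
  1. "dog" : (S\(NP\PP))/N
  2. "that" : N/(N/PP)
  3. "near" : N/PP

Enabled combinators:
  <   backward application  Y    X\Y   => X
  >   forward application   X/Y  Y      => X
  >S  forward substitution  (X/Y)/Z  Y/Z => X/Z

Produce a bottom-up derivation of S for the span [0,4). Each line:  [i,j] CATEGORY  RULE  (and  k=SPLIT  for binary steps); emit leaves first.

[0,4] S   <
  [0,1] "park" : NP\PP
  [1,4] S\(NP\PP)   >
    [1,2] "dog" : (S\(NP\PP))/N
    [2,4] N   >
      [2,3] "that" : N/(N/PP)
      [3,4] "near" : N/PP

[0,1] NP\PP  lex  "park"
[1,2] (S\(NP\PP))/N  lex  "dog"
[2,3] N/(N/PP)  lex  "that"
[3,4] N/PP  lex  "near"
[2,4] N  >  k=3
[1,4] S\(NP\PP)  >  k=2
[0,4] S  <  k=1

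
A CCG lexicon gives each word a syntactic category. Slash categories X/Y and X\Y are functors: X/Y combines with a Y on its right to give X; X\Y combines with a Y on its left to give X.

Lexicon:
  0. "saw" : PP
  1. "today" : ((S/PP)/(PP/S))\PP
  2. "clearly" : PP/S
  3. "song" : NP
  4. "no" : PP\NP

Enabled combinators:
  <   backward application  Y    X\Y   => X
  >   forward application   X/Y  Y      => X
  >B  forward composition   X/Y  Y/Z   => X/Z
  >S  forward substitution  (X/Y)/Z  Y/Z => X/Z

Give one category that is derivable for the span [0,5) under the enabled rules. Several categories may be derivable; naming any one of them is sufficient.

S

[0,5] S   >
  [0,3] S/PP   >
    [0,2] (S/PP)/(PP/S)   <
      [0,1] "saw" : PP
      [1,2] "today" : ((S/PP)/(PP/S))\PP
    [2,3] "clearly" : PP/S
  [3,5] PP   <
    [3,4] "song" : NP
    [4,5] "no" : PP\NP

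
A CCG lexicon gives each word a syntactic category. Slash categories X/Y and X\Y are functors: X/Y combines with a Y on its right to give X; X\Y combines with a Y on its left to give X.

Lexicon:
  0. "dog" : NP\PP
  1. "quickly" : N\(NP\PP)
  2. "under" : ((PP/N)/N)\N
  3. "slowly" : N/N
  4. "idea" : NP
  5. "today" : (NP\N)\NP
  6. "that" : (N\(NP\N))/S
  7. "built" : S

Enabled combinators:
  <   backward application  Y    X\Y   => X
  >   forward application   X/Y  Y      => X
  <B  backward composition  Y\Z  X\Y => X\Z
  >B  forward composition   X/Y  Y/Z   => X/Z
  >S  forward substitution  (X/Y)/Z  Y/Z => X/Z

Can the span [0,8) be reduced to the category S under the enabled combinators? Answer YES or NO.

NP\PP N\(NP\PP) ((PP/N)/N)\N N/N NP (NP\N)\NP (N\(NP\N))/S S
CKY chart[0,8] = {PP, PP/N}; S ∉ chart

NO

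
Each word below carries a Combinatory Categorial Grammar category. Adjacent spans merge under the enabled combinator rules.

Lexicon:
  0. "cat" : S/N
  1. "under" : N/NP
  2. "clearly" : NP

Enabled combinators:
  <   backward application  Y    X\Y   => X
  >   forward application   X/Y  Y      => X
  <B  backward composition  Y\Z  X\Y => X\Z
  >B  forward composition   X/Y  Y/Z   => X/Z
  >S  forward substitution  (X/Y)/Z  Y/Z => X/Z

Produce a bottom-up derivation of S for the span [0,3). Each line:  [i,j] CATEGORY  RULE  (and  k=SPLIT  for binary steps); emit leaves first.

[0,3] S   >
  [0,2] S/NP   >B
    [0,1] "cat" : S/N
    [1,2] "under" : N/NP
  [2,3] "clearly" : NP

[0,1] S/N  lex  "cat"
[1,2] N/NP  lex  "under"
[0,2] S/NP  >B  k=1
[2,3] NP  lex  "clearly"
[0,3] S  >  k=2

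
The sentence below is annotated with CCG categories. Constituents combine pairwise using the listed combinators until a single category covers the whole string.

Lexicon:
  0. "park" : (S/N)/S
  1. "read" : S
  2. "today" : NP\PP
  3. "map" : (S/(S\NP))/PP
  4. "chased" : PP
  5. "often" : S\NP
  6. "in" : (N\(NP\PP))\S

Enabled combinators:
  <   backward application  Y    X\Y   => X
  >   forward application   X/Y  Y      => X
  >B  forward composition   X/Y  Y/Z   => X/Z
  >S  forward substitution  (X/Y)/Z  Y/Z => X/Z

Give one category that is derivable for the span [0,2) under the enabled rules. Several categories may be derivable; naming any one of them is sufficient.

[0,7] S   >
  [0,2] S/N   >
    [0,1] "park" : (S/N)/S
    [1,2] "read" : S
  [2,7] N   <
    [2,3] "today" : NP\PP
    [3,7] N\(NP\PP)   <
      [3,6] S   >
        [3,5] S/(S\NP)   >
          [3,4] "map" : (S/(S\NP))/PP
          [4,5] "chased" : PP
        [5,6] "often" : S\NP
      [6,7] "in" : (N\(NP\PP))\S

S/N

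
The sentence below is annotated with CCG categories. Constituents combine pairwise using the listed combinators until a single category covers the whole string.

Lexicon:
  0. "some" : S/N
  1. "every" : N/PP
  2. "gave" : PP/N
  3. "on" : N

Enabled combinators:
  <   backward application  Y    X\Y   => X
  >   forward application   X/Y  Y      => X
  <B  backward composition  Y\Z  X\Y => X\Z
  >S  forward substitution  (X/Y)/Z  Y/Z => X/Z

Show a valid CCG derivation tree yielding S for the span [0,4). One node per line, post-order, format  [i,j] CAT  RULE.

[0,1] S/N  lex  "some"
[1,2] N/PP  lex  "every"
[2,3] PP/N  lex  "gave"
[3,4] N  lex  "on"
[2,4] PP  >  k=3
[1,4] N  >  k=2
[0,4] S  >  k=1

[0,4] S   >
  [0,1] "some" : S/N
  [1,4] N   >
    [1,2] "every" : N/PP
    [2,4] PP   >
      [2,3] "gave" : PP/N
      [3,4] "on" : N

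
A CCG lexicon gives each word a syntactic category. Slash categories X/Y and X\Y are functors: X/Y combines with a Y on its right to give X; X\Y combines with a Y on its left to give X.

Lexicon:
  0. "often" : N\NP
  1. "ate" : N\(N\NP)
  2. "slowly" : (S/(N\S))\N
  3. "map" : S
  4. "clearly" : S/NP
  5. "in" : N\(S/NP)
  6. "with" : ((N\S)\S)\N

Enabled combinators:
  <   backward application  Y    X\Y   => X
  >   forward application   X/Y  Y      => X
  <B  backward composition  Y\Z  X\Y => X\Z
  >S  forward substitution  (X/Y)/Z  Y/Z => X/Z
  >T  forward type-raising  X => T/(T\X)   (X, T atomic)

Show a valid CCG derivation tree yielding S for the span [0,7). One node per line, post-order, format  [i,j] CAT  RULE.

[0,1] N\NP  lex  "often"
[1,2] N\(N\NP)  lex  "ate"
[0,2] N  <  k=1
[2,3] (S/(N\S))\N  lex  "slowly"
[0,3] S/(N\S)  <  k=2
[3,4] S  lex  "map"
[4,5] S/NP  lex  "clearly"
[5,6] N\(S/NP)  lex  "in"
[4,6] N  <  k=5
[6,7] ((N\S)\S)\N  lex  "with"
[4,7] (N\S)\S  <  k=6
[3,7] N\S  <  k=4
[0,7] S  >  k=3

[0,7] S   >
  [0,3] S/(N\S)   <
    [0,2] N   <
      [0,1] "often" : N\NP
      [1,2] "ate" : N\(N\NP)
    [2,3] "slowly" : (S/(N\S))\N
  [3,7] N\S   <
    [3,4] "map" : S
    [4,7] (N\S)\S   <
      [4,6] N   <
        [4,5] "clearly" : S/NP
        [5,6] "in" : N\(S/NP)
      [6,7] "with" : ((N\S)\S)\N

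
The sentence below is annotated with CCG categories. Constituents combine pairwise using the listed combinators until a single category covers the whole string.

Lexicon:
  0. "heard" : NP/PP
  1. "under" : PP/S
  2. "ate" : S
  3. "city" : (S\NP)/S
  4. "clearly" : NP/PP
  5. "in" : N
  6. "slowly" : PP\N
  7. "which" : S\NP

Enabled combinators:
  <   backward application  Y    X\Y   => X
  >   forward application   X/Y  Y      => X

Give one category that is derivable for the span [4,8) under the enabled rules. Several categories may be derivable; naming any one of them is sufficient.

[0,8] S   <
  [0,3] NP   >
    [0,1] "heard" : NP/PP
    [1,3] PP   >
      [1,2] "under" : PP/S
      [2,3] "ate" : S
  [3,8] S\NP   >
    [3,4] "city" : (S\NP)/S
    [4,8] S   <
      [4,7] NP   >
        [4,5] "clearly" : NP/PP
        [5,7] PP   <
          [5,6] "in" : N
          [6,7] "slowly" : PP\N
      [7,8] "which" : S\NP

S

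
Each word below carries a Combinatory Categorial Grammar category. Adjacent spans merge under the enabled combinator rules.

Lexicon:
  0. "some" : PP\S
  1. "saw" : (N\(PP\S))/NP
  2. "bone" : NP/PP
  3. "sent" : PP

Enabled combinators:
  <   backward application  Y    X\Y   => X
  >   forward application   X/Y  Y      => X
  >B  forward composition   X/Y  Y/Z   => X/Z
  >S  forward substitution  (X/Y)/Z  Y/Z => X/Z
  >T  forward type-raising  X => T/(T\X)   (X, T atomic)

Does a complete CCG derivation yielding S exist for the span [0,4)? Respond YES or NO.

NO

PP\S (N\(PP\S))/NP NP/PP PP
CKY chart[0,4] = {N, N/(N\N), NP/(NP\N), PP/(PP\N), S/(S\N)}; S ∉ chart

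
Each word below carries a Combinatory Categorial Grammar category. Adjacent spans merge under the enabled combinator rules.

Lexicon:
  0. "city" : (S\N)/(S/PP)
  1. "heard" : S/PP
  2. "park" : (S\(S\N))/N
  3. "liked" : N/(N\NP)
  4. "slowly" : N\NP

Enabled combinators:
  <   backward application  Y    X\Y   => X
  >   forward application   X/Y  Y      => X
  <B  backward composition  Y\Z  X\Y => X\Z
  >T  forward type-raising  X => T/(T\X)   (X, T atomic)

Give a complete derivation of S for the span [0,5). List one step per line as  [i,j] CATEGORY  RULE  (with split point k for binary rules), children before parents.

[0,5] S   <
  [0,2] S\N   >
    [0,1] "city" : (S\N)/(S/PP)
    [1,2] "heard" : S/PP
  [2,5] S\(S\N)   >
    [2,3] "park" : (S\(S\N))/N
    [3,5] N   >
      [3,4] "liked" : N/(N\NP)
      [4,5] "slowly" : N\NP

[0,1] (S\N)/(S/PP)  lex  "city"
[1,2] S/PP  lex  "heard"
[0,2] S\N  >  k=1
[2,3] (S\(S\N))/N  lex  "park"
[3,4] N/(N\NP)  lex  "liked"
[4,5] N\NP  lex  "slowly"
[3,5] N  >  k=4
[2,5] S\(S\N)  >  k=3
[0,5] S  <  k=2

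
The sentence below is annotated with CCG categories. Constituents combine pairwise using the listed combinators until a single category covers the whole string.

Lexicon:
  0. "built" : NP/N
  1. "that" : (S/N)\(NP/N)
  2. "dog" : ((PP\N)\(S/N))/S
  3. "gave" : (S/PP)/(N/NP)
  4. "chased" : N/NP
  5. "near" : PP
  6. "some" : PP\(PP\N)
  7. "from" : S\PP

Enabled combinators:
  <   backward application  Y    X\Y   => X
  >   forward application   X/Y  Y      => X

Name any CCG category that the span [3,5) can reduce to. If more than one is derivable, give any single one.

S/PP

[0,8] S   <
  [0,7] PP   <
    [0,6] PP\N   <
      [0,2] S/N   <
        [0,1] "built" : NP/N
        [1,2] "that" : (S/N)\(NP/N)
      [2,6] (PP\N)\(S/N)   >
        [2,3] "dog" : ((PP\N)\(S/N))/S
        [3,6] S   >
          [3,5] S/PP   >
            [3,4] "gave" : (S/PP)/(N/NP)
            [4,5] "chased" : N/NP
          [5,6] "near" : PP
    [6,7] "some" : PP\(PP\N)
  [7,8] "from" : S\PP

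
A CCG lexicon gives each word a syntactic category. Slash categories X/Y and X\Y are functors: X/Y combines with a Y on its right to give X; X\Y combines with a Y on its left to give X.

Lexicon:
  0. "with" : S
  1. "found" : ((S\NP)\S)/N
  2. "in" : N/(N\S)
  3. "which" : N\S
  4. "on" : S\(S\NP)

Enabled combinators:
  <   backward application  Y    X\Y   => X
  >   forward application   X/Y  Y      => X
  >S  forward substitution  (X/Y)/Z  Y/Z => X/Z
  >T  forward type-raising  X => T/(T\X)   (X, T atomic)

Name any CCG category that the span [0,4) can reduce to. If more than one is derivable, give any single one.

S\NP

[0,5] S   <
  [0,4] S\NP   <
    [0,1] "with" : S
    [1,4] (S\NP)\S   >
      [1,2] "found" : ((S\NP)\S)/N
      [2,4] N   >
        [2,3] "in" : N/(N\S)
        [3,4] "which" : N\S
  [4,5] "on" : S\(S\NP)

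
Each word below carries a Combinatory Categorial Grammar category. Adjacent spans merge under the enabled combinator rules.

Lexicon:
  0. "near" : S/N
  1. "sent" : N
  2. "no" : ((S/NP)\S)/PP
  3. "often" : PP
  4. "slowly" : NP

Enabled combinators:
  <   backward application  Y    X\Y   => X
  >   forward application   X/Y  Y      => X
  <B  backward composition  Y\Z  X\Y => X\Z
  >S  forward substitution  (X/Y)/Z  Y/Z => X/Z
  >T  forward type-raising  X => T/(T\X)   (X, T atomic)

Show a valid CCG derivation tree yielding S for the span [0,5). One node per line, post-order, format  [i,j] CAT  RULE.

[0,5] S   >
  [0,4] S/NP   <
    [0,2] S   >
      [0,1] "near" : S/N
      [1,2] "sent" : N
    [2,4] (S/NP)\S   >
      [2,3] "no" : ((S/NP)\S)/PP
      [3,4] "often" : PP
  [4,5] "slowly" : NP

[0,1] S/N  lex  "near"
[1,2] N  lex  "sent"
[0,2] S  >  k=1
[2,3] ((S/NP)\S)/PP  lex  "no"
[3,4] PP  lex  "often"
[2,4] (S/NP)\S  >  k=3
[0,4] S/NP  <  k=2
[4,5] NP  lex  "slowly"
[0,5] S  >  k=4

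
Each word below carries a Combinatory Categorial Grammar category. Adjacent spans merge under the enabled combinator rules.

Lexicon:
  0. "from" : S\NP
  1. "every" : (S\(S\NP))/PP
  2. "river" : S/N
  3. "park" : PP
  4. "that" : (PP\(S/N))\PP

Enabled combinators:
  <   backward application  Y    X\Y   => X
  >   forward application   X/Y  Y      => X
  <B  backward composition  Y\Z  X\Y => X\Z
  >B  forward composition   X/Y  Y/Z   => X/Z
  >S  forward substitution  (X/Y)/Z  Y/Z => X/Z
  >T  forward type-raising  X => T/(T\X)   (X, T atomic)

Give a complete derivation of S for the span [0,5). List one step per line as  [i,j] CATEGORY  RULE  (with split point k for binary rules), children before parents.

[0,1] S\NP  lex  "from"
[1,2] (S\(S\NP))/PP  lex  "every"
[2,3] S/N  lex  "river"
[3,4] PP  lex  "park"
[4,5] (PP\(S/N))\PP  lex  "that"
[3,5] PP\(S/N)  <  k=4
[2,5] PP  <  k=3
[1,5] S\(S\NP)  >  k=2
[0,5] S  <  k=1

[0,5] S   <
  [0,1] "from" : S\NP
  [1,5] S\(S\NP)   >
    [1,2] "every" : (S\(S\NP))/PP
    [2,5] PP   <
      [2,3] "river" : S/N
      [3,5] PP\(S/N)   <
        [3,4] "park" : PP
        [4,5] "that" : (PP\(S/N))\PP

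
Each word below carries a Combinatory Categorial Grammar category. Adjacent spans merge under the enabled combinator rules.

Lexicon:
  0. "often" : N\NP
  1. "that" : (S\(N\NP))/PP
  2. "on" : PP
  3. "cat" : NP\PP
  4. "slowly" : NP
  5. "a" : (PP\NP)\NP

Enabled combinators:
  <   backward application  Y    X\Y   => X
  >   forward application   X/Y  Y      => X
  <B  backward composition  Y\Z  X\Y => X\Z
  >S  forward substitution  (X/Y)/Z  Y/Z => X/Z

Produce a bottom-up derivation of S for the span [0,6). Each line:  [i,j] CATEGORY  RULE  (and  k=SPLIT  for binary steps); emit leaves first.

[0,1] N\NP  lex  "often"
[1,2] (S\(N\NP))/PP  lex  "that"
[2,3] PP  lex  "on"
[3,4] NP\PP  lex  "cat"
[2,4] NP  <  k=3
[4,5] NP  lex  "slowly"
[5,6] (PP\NP)\NP  lex  "a"
[4,6] PP\NP  <  k=5
[2,6] PP  <  k=4
[1,6] S\(N\NP)  >  k=2
[0,6] S  <  k=1

[0,6] S   <
  [0,1] "often" : N\NP
  [1,6] S\(N\NP)   >
    [1,2] "that" : (S\(N\NP))/PP
    [2,6] PP   <
      [2,4] NP   <
        [2,3] "on" : PP
        [3,4] "cat" : NP\PP
      [4,6] PP\NP   <
        [4,5] "slowly" : NP
        [5,6] "a" : (PP\NP)\NP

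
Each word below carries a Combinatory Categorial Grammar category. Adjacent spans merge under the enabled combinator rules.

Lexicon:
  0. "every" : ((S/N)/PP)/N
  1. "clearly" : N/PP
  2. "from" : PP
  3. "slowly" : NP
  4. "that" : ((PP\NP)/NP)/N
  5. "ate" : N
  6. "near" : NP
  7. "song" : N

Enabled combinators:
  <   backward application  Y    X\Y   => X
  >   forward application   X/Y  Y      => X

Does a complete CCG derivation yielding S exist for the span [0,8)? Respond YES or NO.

[0,8] S   >
  [0,7] S/N   >
    [0,3] (S/N)/PP   >
      [0,1] "every" : ((S/N)/PP)/N
      [1,3] N   >
        [1,2] "clearly" : N/PP
        [2,3] "from" : PP
    [3,7] PP   <
      [3,4] "slowly" : NP
      [4,7] PP\NP   >
        [4,6] (PP\NP)/NP   >
          [4,5] "that" : ((PP\NP)/NP)/N
          [5,6] "ate" : N
        [6,7] "near" : NP
  [7,8] "song" : N

YES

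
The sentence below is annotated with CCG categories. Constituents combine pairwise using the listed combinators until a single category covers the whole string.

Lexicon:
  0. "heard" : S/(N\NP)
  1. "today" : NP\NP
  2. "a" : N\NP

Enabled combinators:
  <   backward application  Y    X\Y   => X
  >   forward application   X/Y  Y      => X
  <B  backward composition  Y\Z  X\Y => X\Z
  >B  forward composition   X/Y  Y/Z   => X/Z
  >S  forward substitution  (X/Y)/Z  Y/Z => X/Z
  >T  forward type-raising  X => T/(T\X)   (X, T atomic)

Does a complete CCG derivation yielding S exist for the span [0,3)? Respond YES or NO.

YES

[0,3] S   >
  [0,1] "heard" : S/(N\NP)
  [1,3] N\NP   <B
    [1,2] "today" : NP\NP
    [2,3] "a" : N\NP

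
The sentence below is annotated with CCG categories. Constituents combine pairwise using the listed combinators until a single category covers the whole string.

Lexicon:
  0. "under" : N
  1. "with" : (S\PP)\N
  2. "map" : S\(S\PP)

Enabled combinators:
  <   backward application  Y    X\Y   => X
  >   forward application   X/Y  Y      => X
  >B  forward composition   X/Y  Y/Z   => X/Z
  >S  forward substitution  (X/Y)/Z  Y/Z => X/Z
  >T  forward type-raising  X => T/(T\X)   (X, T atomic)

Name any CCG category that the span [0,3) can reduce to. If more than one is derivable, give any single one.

[0,3] S   <
  [0,2] S\PP   <
    [0,1] "under" : N
    [1,2] "with" : (S\PP)\N
  [2,3] "map" : S\(S\PP)

S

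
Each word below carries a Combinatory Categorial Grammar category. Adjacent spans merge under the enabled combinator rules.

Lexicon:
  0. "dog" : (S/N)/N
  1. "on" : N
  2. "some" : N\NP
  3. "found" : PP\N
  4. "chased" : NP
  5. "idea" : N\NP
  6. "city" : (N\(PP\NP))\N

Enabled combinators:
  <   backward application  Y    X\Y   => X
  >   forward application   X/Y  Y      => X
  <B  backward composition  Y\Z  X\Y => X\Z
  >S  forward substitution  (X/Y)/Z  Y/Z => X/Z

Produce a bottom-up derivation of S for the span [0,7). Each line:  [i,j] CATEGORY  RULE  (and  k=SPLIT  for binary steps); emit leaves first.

[0,7] S   >
  [0,2] S/N   >
    [0,1] "dog" : (S/N)/N
    [1,2] "on" : N
  [2,7] N   <
    [2,4] PP\NP   <B
      [2,3] "some" : N\NP
      [3,4] "found" : PP\N
    [4,7] N\(PP\NP)   <
      [4,6] N   <
        [4,5] "chased" : NP
        [5,6] "idea" : N\NP
      [6,7] "city" : (N\(PP\NP))\N

[0,1] (S/N)/N  lex  "dog"
[1,2] N  lex  "on"
[0,2] S/N  >  k=1
[2,3] N\NP  lex  "some"
[3,4] PP\N  lex  "found"
[2,4] PP\NP  <B  k=3
[4,5] NP  lex  "chased"
[5,6] N\NP  lex  "idea"
[4,6] N  <  k=5
[6,7] (N\(PP\NP))\N  lex  "city"
[4,7] N\(PP\NP)  <  k=6
[2,7] N  <  k=4
[0,7] S  >  k=2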